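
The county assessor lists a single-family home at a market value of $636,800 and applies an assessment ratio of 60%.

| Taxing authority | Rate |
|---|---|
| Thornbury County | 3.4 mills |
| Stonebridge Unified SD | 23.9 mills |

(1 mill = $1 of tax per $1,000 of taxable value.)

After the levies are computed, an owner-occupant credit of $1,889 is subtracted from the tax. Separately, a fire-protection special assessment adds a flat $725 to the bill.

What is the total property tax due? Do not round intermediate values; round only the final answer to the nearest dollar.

$9,267

Assessed value = $636,800 × 0.6 = $382,080
Thornbury County: $382,080 × 0.0034 = $1,299.072
Stonebridge Unified SD: $382,080 × 0.0239 = $9,131.712
Levies subtotal = $10,430.784
After credit = $10,430.784 − $1,889 = $8,541.784
Total = $8,541.784 + $725 = $9,266.784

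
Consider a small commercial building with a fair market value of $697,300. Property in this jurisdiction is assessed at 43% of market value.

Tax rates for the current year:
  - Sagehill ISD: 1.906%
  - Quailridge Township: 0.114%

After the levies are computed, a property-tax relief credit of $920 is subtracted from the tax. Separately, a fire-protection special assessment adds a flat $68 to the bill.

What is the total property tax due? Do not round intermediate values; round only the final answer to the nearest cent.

Assessed value = $697,300 × 0.43 = $299,839
Sagehill ISD: $299,839 × 0.01906 = $5,714.93134
Quailridge Township: $299,839 × 0.00114 = $341.81646
Levies subtotal = $6,056.7478
After credit = $6,056.7478 − $920 = $5,136.7478
Total = $5,136.7478 + $68 = $5,204.7478

$5,204.75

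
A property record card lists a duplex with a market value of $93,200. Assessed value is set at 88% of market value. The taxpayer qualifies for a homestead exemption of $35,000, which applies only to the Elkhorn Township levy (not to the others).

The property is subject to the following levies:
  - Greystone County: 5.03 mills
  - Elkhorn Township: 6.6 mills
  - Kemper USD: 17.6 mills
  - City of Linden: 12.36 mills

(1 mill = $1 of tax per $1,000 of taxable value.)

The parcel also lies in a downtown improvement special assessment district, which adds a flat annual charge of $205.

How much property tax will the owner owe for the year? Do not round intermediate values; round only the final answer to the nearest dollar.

$3,385

Assessed value = $93,200 × 0.88 = $82,016
Greystone County: $82,016 × 0.00503 = $412.54048
Elkhorn Township: ($82,016 − $35,000) × 0.0066 = $47,016 × 0.0066 = $310.3056
Kemper USD: $82,016 × 0.0176 = $1,443.4816
City of Linden: $82,016 × 0.01236 = $1,013.71776
Levies subtotal = $3,180.04544
Total = $3,180.04544 + $205 = $3,385.04544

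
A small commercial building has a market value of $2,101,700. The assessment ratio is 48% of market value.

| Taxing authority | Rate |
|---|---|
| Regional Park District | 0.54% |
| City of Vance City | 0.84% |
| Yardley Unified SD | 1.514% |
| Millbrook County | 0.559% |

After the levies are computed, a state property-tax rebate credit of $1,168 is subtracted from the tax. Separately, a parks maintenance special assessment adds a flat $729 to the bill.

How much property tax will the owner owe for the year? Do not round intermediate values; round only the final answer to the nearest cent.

Assessed value = $2,101,700 × 0.48 = $1,008,816
Regional Park District: $1,008,816 × 0.0054 = $5,447.6064
City of Vance City: $1,008,816 × 0.0084 = $8,474.0544
Yardley Unified SD: $1,008,816 × 0.01514 = $15,273.47424
Millbrook County: $1,008,816 × 0.00559 = $5,639.28144
Levies subtotal = $34,834.41648
After credit = $34,834.41648 − $1,168 = $33,666.41648
Total = $33,666.41648 + $729 = $34,395.41648

$34,395.42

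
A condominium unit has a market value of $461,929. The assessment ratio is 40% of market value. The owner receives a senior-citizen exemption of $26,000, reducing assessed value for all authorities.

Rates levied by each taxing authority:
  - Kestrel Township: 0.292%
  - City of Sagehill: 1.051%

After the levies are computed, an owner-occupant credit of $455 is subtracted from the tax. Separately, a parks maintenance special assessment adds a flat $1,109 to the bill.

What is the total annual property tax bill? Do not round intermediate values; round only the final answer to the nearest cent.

$2,786.30

Assessed value = $461,929 × 0.4 = $184,771.6
Taxable value = $184,771.6 − $26,000 = $158,771.6
Kestrel Township: $158,771.6 × 0.00292 = $463.613072
City of Sagehill: $158,771.6 × 0.01051 = $1,668.689516
Levies subtotal = $2,132.302588
After credit = $2,132.302588 − $455 = $1,677.302588
Total = $1,677.302588 + $1,109 = $2,786.302588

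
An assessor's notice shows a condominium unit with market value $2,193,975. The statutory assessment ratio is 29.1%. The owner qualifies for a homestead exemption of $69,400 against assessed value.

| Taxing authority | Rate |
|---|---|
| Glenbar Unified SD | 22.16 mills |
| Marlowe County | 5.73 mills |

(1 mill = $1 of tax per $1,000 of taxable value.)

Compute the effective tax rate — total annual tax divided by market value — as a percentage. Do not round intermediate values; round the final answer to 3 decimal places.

0.723%

Assessed value = $2,193,975 × 0.291 = $638,446.725
Taxable value = $638,446.725 − $69,400 = $569,046.725
Glenbar Unified SD: $569,046.725 × 0.02216 = $12,610.075426
Marlowe County: $569,046.725 × 0.00573 = $3,260.63773425
Total tax = $15,870.71316025
Effective rate = $15,870.71316025 ÷ $2,193,975 = 0.723% of market value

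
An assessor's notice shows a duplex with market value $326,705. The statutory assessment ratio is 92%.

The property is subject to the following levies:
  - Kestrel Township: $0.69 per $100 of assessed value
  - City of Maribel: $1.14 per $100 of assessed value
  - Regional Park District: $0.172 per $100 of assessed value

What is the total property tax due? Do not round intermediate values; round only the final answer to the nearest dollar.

$6,017

Assessed value = $326,705 × 0.92 = $300,568.6
Kestrel Township: $300,568.6 × 0.0069 = $2,073.92334
City of Maribel: $300,568.6 × 0.0114 = $3,426.48204
Regional Park District: $300,568.6 × 0.00172 = $516.977992
Total = $2,073.92334 + $3,426.48204 + $516.977992 = $6,017.383372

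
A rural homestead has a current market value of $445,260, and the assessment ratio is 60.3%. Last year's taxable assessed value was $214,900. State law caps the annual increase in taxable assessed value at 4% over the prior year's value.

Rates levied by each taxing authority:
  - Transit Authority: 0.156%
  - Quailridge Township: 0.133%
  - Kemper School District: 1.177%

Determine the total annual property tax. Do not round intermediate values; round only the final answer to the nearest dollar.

Uncapped assessed value = $445,260 × 0.603 = $268,491.78
Cap limit = $214,900 × 1.04 = $223,496
Taxable assessed value = min($268,491.78, $223,496) = $223,496 (cap binds)
Transit Authority: $223,496 × 0.00156 = $348.65376
Quailridge Township: $223,496 × 0.00133 = $297.24968
Kemper School District: $223,496 × 0.01177 = $2,630.54792
Total = $3,276.45136

$3,276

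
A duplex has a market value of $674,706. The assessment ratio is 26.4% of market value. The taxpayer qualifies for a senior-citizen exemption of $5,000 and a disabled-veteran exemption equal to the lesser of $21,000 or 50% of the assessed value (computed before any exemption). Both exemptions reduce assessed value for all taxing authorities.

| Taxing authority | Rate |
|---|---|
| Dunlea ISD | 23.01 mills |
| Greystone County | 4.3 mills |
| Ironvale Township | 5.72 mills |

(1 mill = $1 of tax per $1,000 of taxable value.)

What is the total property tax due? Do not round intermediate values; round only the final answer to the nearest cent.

Assessed value = $674,706 × 0.264 = $178,122.384
Disabled-veteran exemption = min($21,000, 50% × $178,122.384) = min($21,000, $89,061.192) = $21,000 (dollar cap binds)
Taxable value = $178,122.384 − $5,000 − $21,000 = $152,122.384
Dunlea ISD: $152,122.384 × 0.02301 = $3,500.33605584
Greystone County: $152,122.384 × 0.0043 = $654.1262512
Ironvale Township: $152,122.384 × 0.00572 = $870.14003648
Total = $5,024.60234352

$5,024.60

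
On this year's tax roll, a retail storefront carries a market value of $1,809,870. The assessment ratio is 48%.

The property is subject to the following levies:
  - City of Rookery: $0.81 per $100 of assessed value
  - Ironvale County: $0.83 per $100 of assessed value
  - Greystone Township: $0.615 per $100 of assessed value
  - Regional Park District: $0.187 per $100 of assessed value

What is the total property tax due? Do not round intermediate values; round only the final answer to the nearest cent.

Assessed value = $1,809,870 × 0.48 = $868,737.6
City of Rookery: $868,737.6 × 0.0081 = $7,036.77456
Ironvale County: $868,737.6 × 0.0083 = $7,210.52208
Greystone Township: $868,737.6 × 0.00615 = $5,342.73624
Regional Park District: $868,737.6 × 0.00187 = $1,624.539312
Total = $7,036.77456 + $7,210.52208 + $5,342.73624 + $1,624.539312 = $21,214.572192

$21,214.57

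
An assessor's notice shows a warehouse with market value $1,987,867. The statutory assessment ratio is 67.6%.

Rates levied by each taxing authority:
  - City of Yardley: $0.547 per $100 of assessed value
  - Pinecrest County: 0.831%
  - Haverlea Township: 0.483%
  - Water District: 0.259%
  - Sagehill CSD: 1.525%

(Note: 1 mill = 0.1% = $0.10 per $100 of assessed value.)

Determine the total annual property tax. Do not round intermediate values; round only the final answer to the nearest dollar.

$48,981

Assessed value = $1,987,867 × 0.676 = $1,343,798.092
City of Yardley: $1,343,798.092 × 0.00547 = $7,350.57556324
Pinecrest County: $1,343,798.092 × 0.00831 = $11,166.96214452
Haverlea Township: $1,343,798.092 × 0.00483 = $6,490.54478436
Water District: $1,343,798.092 × 0.00259 = $3,480.43705828
Sagehill CSD: $1,343,798.092 × 0.01525 = $20,492.920903
Total = $48,981.4404534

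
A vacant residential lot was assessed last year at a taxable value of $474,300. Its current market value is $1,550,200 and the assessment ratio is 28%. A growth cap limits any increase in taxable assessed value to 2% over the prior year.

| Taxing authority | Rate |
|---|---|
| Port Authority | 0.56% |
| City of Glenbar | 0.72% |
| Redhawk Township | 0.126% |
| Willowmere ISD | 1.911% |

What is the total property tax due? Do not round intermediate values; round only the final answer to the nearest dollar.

$14,398

Uncapped assessed value = $1,550,200 × 0.28 = $434,056
Cap limit = $474,300 × 1.02 = $483,786
Taxable assessed value = min($434,056, $483,786) = $434,056 (cap does not bind)
Port Authority: $434,056 × 0.0056 = $2,430.7136
City of Glenbar: $434,056 × 0.0072 = $3,125.2032
Redhawk Township: $434,056 × 0.00126 = $546.91056
Willowmere ISD: $434,056 × 0.01911 = $8,294.81016
Total = $14,397.63752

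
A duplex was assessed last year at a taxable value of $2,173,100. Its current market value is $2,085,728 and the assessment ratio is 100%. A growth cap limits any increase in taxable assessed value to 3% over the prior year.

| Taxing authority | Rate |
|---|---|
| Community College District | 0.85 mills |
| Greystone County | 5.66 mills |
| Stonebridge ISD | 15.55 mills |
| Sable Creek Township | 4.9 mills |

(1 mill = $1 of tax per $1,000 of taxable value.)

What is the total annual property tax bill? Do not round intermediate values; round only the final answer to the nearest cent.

$56,231.23

Uncapped assessed value = $2,085,728 × 1 = $2,085,728
Cap limit = $2,173,100 × 1.03 = $2,238,293
Taxable assessed value = min($2,085,728, $2,238,293) = $2,085,728 (cap does not bind)
Community College District: $2,085,728 × 0.00085 = $1,772.8688
Greystone County: $2,085,728 × 0.00566 = $11,805.22048
Stonebridge ISD: $2,085,728 × 0.01555 = $32,433.0704
Sable Creek Township: $2,085,728 × 0.0049 = $10,220.0672
Total = $56,231.22688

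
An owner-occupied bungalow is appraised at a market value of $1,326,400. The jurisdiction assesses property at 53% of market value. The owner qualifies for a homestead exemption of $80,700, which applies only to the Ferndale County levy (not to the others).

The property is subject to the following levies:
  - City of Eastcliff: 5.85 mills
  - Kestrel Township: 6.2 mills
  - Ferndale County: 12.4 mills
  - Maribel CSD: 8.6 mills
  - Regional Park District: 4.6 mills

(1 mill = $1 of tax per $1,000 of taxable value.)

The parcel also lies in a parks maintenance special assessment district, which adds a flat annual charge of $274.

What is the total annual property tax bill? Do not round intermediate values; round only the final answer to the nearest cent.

Assessed value = $1,326,400 × 0.53 = $702,992
City of Eastcliff: $702,992 × 0.00585 = $4,112.5032
Kestrel Township: $702,992 × 0.0062 = $4,358.5504
Ferndale County: ($702,992 − $80,700) × 0.0124 = $622,292 × 0.0124 = $7,716.4208
Maribel CSD: $702,992 × 0.0086 = $6,045.7312
Regional Park District: $702,992 × 0.0046 = $3,233.7632
Levies subtotal = $25,466.9688
Total = $25,466.9688 + $274 = $25,740.9688

$25,740.97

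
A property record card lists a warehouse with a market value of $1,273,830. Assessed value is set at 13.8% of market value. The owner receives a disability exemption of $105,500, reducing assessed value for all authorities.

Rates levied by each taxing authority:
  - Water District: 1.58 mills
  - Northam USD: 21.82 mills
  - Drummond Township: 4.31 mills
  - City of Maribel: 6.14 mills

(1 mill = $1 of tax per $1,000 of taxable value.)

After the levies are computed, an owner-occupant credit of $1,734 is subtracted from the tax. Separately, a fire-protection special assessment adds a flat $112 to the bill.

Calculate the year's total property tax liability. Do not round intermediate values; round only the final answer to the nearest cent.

$757.27

Assessed value = $1,273,830 × 0.138 = $175,788.54
Taxable value = $175,788.54 − $105,500 = $70,288.54
Water District: $70,288.54 × 0.00158 = $111.0558932
Northam USD: $70,288.54 × 0.02182 = $1,533.6959428
Drummond Township: $70,288.54 × 0.00431 = $302.9436074
City of Maribel: $70,288.54 × 0.00614 = $431.5716356
Levies subtotal = $2,379.267079
After credit = $2,379.267079 − $1,734 = $645.267079
Total = $645.267079 + $112 = $757.267079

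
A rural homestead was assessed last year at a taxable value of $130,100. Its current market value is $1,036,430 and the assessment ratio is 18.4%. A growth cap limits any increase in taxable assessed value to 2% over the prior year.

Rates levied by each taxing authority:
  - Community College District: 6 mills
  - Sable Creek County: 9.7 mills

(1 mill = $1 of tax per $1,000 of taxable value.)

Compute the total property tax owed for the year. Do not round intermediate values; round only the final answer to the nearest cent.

$2,083.42

Uncapped assessed value = $1,036,430 × 0.184 = $190,703.12
Cap limit = $130,100 × 1.02 = $132,702
Taxable assessed value = min($190,703.12, $132,702) = $132,702 (cap binds)
Community College District: $132,702 × 0.006 = $796.212
Sable Creek County: $132,702 × 0.0097 = $1,287.2094
Total = $2,083.4214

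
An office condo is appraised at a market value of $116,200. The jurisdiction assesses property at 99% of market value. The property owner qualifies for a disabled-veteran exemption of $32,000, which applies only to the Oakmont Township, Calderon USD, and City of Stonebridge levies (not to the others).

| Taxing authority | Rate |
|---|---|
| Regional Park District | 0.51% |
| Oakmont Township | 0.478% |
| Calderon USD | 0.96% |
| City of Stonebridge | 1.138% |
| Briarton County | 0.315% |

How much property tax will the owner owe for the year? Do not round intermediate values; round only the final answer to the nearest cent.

Assessed value = $116,200 × 0.99 = $115,038
Regional Park District: $115,038 × 0.0051 = $586.6938
Oakmont Township: ($115,038 − $32,000) × 0.00478 = $83,038 × 0.00478 = $396.92164
Calderon USD: ($115,038 − $32,000) × 0.0096 = $83,038 × 0.0096 = $797.1648
City of Stonebridge: ($115,038 − $32,000) × 0.01138 = $83,038 × 0.01138 = $944.97244
Briarton County: $115,038 × 0.00315 = $362.3697
Total = $3,088.12238

$3,088.12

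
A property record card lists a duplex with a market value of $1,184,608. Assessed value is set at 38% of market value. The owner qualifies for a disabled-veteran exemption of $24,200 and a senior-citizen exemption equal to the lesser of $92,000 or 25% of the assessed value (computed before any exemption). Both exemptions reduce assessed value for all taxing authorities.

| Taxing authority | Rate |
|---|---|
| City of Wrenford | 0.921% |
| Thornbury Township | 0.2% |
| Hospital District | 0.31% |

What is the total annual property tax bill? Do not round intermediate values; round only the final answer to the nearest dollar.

$4,779

Assessed value = $1,184,608 × 0.38 = $450,151.04
Senior-citizen exemption = min($92,000, 25% × $450,151.04) = min($92,000, $112,537.76) = $92,000 (dollar cap binds)
Taxable value = $450,151.04 − $24,200 − $92,000 = $333,951.04
City of Wrenford: $333,951.04 × 0.00921 = $3,075.6890784
Thornbury Township: $333,951.04 × 0.002 = $667.90208
Hospital District: $333,951.04 × 0.0031 = $1,035.248224
Total = $4,778.8393824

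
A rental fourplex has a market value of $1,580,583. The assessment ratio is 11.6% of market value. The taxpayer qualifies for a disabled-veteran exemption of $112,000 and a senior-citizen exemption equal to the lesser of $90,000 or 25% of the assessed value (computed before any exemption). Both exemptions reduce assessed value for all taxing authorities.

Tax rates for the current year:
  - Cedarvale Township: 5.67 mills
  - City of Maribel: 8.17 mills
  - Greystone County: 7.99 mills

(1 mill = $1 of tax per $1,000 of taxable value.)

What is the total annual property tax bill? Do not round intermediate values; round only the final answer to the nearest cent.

$556.90

Assessed value = $1,580,583 × 0.116 = $183,347.628
Senior-citizen exemption = min($90,000, 25% × $183,347.628) = min($90,000, $45,836.907) = $45,836.907 (percentage binds)
Taxable value = $183,347.628 − $112,000 − $45,836.907 = $25,510.721
Cedarvale Township: $25,510.721 × 0.00567 = $144.64578807
City of Maribel: $25,510.721 × 0.00817 = $208.42259057
Greystone County: $25,510.721 × 0.00799 = $203.83066079
Total = $556.89903943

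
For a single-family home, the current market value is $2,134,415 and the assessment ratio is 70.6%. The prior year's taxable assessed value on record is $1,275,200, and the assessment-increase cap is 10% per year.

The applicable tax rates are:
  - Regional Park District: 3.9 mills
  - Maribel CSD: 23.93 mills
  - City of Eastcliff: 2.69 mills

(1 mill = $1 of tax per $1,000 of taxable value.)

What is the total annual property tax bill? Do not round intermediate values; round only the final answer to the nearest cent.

Uncapped assessed value = $2,134,415 × 0.706 = $1,506,896.99
Cap limit = $1,275,200 × 1.1 = $1,402,720
Taxable assessed value = min($1,506,896.99, $1,402,720) = $1,402,720 (cap binds)
Regional Park District: $1,402,720 × 0.0039 = $5,470.608
Maribel CSD: $1,402,720 × 0.02393 = $33,567.0896
City of Eastcliff: $1,402,720 × 0.00269 = $3,773.3168
Total = $42,811.0144

$42,811.01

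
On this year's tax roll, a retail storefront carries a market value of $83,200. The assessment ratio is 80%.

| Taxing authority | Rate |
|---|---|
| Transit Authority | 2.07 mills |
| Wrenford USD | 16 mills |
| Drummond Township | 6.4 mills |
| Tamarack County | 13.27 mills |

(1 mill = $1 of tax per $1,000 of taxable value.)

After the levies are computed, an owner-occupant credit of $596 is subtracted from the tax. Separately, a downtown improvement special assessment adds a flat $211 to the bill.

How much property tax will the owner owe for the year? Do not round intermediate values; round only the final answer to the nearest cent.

$2,126.97

Assessed value = $83,200 × 0.8 = $66,560
Transit Authority: $66,560 × 0.00207 = $137.7792
Wrenford USD: $66,560 × 0.016 = $1,064.96
Drummond Township: $66,560 × 0.0064 = $425.984
Tamarack County: $66,560 × 0.01327 = $883.2512
Levies subtotal = $2,511.9744
After credit = $2,511.9744 − $596 = $1,915.9744
Total = $1,915.9744 + $211 = $2,126.9744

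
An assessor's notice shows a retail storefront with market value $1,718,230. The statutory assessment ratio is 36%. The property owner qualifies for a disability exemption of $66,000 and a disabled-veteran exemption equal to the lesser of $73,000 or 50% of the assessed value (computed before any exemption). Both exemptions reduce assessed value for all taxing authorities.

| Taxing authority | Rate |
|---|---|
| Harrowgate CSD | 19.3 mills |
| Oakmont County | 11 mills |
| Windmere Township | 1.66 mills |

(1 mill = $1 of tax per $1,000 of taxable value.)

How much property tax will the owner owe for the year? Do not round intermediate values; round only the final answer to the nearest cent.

Assessed value = $1,718,230 × 0.36 = $618,562.8
Disabled-veteran exemption = min($73,000, 50% × $618,562.8) = min($73,000, $309,281.4) = $73,000 (dollar cap binds)
Taxable value = $618,562.8 − $66,000 − $73,000 = $479,562.8
Harrowgate CSD: $479,562.8 × 0.0193 = $9,255.56204
Oakmont County: $479,562.8 × 0.011 = $5,275.1908
Windmere Township: $479,562.8 × 0.00166 = $796.074248
Total = $15,326.827088

$15,326.83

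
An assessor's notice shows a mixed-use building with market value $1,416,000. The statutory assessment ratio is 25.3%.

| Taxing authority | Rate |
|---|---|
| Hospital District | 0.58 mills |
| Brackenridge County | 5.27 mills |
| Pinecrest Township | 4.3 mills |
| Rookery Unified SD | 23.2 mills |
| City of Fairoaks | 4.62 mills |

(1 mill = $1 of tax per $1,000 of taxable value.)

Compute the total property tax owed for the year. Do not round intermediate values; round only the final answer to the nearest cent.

Assessed value = $1,416,000 × 0.253 = $358,248
Hospital District: $358,248 × 0.00058 = $207.78384
Brackenridge County: $358,248 × 0.00527 = $1,887.96696
Pinecrest Township: $358,248 × 0.0043 = $1,540.4664
Rookery Unified SD: $358,248 × 0.0232 = $8,311.3536
City of Fairoaks: $358,248 × 0.00462 = $1,655.10576
Total = $207.78384 + $1,887.96696 + $1,540.4664 + $8,311.3536 + $1,655.10576 = $13,602.67656

$13,602.68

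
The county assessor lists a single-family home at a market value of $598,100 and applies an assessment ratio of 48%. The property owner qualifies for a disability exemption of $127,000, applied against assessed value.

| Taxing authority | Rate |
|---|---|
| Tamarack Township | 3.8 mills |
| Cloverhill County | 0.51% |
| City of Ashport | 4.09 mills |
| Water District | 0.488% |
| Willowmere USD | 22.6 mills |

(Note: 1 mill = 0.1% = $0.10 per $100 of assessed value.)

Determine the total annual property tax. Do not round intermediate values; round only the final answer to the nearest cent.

Assessed value = $598,100 × 0.48 = $287,088
Taxable value = $287,088 − $127,000 = $160,088
Tamarack Township: $160,088 × 0.0038 = $608.3344
Cloverhill County: $160,088 × 0.0051 = $816.4488
City of Ashport: $160,088 × 0.00409 = $654.75992
Water District: $160,088 × 0.00488 = $781.22944
Willowmere USD: $160,088 × 0.0226 = $3,617.9888
Total = $6,478.76136

$6,478.76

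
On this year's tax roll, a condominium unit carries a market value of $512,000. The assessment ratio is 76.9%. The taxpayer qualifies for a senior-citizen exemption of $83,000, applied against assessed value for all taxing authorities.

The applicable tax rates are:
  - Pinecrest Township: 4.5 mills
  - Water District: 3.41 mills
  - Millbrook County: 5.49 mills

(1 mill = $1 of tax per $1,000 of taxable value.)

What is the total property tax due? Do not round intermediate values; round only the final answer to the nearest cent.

Assessed value = $512,000 × 0.769 = $393,728
Taxable value = $393,728 − $83,000 = $310,728
Pinecrest Township: $310,728 × 0.0045 = $1,398.276
Water District: $310,728 × 0.00341 = $1,059.58248
Millbrook County: $310,728 × 0.00549 = $1,705.89672
Total = $1,398.276 + $1,059.58248 + $1,705.89672 = $4,163.7552

$4,163.76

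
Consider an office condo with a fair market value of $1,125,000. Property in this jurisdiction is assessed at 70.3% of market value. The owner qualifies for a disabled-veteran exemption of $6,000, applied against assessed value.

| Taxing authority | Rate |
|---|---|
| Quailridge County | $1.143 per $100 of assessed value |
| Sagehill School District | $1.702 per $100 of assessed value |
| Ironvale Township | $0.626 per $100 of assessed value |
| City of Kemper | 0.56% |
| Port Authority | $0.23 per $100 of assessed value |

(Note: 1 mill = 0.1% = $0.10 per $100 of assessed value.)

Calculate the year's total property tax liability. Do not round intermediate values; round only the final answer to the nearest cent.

$33,443.52

Assessed value = $1,125,000 × 0.703 = $790,875
Taxable value = $790,875 − $6,000 = $784,875
Quailridge County: $784,875 × 0.01143 = $8,971.12125
Sagehill School District: $784,875 × 0.01702 = $13,358.5725
Ironvale Township: $784,875 × 0.00626 = $4,913.3175
City of Kemper: $784,875 × 0.0056 = $4,395.3
Port Authority: $784,875 × 0.0023 = $1,805.2125
Total = $33,443.52375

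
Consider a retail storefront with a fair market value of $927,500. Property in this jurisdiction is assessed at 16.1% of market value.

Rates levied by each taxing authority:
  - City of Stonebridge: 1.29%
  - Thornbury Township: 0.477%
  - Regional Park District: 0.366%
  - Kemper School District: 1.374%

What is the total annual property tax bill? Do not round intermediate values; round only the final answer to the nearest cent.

$5,236.92

Assessed value = $927,500 × 0.161 = $149,327.5
City of Stonebridge: $149,327.5 × 0.0129 = $1,926.32475
Thornbury Township: $149,327.5 × 0.00477 = $712.292175
Regional Park District: $149,327.5 × 0.00366 = $546.53865
Kemper School District: $149,327.5 × 0.01374 = $2,051.75985
Total = $1,926.32475 + $712.292175 + $546.53865 + $2,051.75985 = $5,236.915425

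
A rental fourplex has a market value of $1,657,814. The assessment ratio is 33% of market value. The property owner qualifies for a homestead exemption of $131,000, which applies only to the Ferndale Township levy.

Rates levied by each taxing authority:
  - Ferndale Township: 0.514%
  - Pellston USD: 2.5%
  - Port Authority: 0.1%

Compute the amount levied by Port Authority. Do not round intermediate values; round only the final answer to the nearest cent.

$547.08

Assessed value = $1,657,814 × 0.33 = $547,078.62
Port Authority taxable value = $547,078.62 (exemption does not apply)
Port Authority levy = $547,078.62 × 0.001 = $547.07862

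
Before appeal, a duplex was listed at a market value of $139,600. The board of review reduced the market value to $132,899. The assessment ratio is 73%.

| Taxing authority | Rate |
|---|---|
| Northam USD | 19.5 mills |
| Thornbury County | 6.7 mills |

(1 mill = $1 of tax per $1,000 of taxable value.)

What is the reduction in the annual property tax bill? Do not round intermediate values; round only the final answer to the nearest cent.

$128.16

Old assessed value = $139,600 × 0.73 = $101,908
New assessed value = $132,899 × 0.73 = $97,016.27
Combined rate = 0.0195 + 0.0067 = 0.0262
Old tax = $101,908 × 0.0262 = $2,669.9896
New tax = $97,016.27 × 0.0262 = $2,541.826274
Reduction = $2,669.9896 − $2,541.826274 = $128.163326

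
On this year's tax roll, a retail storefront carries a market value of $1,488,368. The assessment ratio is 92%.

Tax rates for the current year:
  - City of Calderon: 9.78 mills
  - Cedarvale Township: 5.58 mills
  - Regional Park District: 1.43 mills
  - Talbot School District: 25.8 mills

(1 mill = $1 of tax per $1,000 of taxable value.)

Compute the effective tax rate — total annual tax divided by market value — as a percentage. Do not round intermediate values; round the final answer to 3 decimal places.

Assessed value = $1,488,368 × 0.92 = $1,369,298.56
City of Calderon: $1,369,298.56 × 0.00978 = $13,391.7399168
Cedarvale Township: $1,369,298.56 × 0.00558 = $7,640.6859648
Regional Park District: $1,369,298.56 × 0.00143 = $1,958.0969408
Talbot School District: $1,369,298.56 × 0.0258 = $35,327.902848
Total tax = $58,318.4256704
Effective rate = $58,318.4256704 ÷ $1,488,368 = 3.918% of market value

3.918%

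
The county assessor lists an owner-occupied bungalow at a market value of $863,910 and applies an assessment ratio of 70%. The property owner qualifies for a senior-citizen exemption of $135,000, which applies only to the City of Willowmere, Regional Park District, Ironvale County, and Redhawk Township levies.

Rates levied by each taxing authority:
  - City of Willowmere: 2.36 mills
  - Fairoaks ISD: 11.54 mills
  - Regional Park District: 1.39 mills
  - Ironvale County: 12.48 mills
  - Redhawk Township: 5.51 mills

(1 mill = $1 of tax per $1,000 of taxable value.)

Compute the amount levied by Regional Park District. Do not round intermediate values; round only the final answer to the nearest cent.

Assessed value = $863,910 × 0.7 = $604,737
Regional Park District taxable value = $604,737 − $135,000 = $469,737
Regional Park District levy = $469,737 × 0.00139 = $652.93443

$652.93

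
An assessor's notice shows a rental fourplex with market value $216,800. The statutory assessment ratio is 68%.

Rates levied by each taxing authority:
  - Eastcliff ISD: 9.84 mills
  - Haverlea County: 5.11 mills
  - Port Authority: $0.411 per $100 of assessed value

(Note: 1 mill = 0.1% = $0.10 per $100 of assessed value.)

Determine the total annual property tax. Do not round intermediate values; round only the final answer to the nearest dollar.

Assessed value = $216,800 × 0.68 = $147,424
Eastcliff ISD: $147,424 × 0.00984 = $1,450.65216
Haverlea County: $147,424 × 0.00511 = $753.33664
Port Authority: $147,424 × 0.00411 = $605.91264
Total = $2,809.90144

$2,810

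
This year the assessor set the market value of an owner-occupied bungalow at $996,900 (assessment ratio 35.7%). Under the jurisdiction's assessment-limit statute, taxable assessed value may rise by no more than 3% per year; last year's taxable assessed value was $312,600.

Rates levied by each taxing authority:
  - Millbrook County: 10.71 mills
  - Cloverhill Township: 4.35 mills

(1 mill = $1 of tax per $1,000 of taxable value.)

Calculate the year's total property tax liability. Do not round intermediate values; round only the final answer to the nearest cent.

Uncapped assessed value = $996,900 × 0.357 = $355,893.3
Cap limit = $312,600 × 1.03 = $321,978
Taxable assessed value = min($355,893.3, $321,978) = $321,978 (cap binds)
Millbrook County: $321,978 × 0.01071 = $3,448.38438
Cloverhill Township: $321,978 × 0.00435 = $1,400.6043
Total = $4,848.98868

$4,848.99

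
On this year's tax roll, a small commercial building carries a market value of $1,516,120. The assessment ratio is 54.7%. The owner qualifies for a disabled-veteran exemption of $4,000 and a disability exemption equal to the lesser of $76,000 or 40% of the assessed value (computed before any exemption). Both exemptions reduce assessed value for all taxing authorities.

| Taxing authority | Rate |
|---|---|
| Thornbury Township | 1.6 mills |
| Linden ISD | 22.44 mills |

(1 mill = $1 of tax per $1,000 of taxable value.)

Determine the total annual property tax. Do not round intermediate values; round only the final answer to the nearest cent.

$18,013.60

Assessed value = $1,516,120 × 0.547 = $829,317.64
Disability exemption = min($76,000, 40% × $829,317.64) = min($76,000, $331,727.056) = $76,000 (dollar cap binds)
Taxable value = $829,317.64 − $4,000 − $76,000 = $749,317.64
Thornbury Township: $749,317.64 × 0.0016 = $1,198.908224
Linden ISD: $749,317.64 × 0.02244 = $16,814.6878416
Total = $18,013.5960656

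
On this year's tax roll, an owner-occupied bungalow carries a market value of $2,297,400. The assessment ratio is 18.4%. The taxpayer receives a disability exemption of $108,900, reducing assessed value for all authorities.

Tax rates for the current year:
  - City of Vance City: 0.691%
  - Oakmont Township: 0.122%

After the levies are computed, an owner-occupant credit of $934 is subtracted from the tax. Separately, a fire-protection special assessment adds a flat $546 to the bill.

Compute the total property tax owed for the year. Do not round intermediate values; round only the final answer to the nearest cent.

$2,163.37

Assessed value = $2,297,400 × 0.184 = $422,721.6
Taxable value = $422,721.6 − $108,900 = $313,821.6
City of Vance City: $313,821.6 × 0.00691 = $2,168.507256
Oakmont Township: $313,821.6 × 0.00122 = $382.862352
Levies subtotal = $2,551.369608
After credit = $2,551.369608 − $934 = $1,617.369608
Total = $1,617.369608 + $546 = $2,163.369608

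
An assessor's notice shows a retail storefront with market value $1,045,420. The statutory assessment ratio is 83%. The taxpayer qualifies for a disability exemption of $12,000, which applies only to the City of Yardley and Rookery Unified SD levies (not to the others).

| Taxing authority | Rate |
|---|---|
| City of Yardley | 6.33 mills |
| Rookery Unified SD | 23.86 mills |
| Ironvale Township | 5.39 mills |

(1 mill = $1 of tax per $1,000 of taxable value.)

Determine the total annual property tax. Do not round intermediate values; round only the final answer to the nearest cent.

$30,510.44

Assessed value = $1,045,420 × 0.83 = $867,698.6
City of Yardley: ($867,698.6 − $12,000) × 0.00633 = $855,698.6 × 0.00633 = $5,416.572138
Rookery Unified SD: ($867,698.6 − $12,000) × 0.02386 = $855,698.6 × 0.02386 = $20,416.968596
Ironvale Township: $867,698.6 × 0.00539 = $4,676.895454
Total = $30,510.436188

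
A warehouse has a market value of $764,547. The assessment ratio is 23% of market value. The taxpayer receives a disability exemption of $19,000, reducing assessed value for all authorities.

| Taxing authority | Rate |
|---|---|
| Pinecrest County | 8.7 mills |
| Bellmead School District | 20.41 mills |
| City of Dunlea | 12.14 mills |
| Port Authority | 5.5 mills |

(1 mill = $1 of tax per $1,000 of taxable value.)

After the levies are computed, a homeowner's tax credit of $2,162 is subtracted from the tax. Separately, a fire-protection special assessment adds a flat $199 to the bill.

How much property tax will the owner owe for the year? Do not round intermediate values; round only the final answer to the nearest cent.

Assessed value = $764,547 × 0.23 = $175,845.81
Taxable value = $175,845.81 − $19,000 = $156,845.81
Pinecrest County: $156,845.81 × 0.0087 = $1,364.558547
Bellmead School District: $156,845.81 × 0.02041 = $3,201.2229821
City of Dunlea: $156,845.81 × 0.01214 = $1,904.1081334
Port Authority: $156,845.81 × 0.0055 = $862.651955
Levies subtotal = $7,332.5416175
After credit = $7,332.5416175 − $2,162 = $5,170.5416175
Total = $5,170.5416175 + $199 = $5,369.5416175

$5,369.54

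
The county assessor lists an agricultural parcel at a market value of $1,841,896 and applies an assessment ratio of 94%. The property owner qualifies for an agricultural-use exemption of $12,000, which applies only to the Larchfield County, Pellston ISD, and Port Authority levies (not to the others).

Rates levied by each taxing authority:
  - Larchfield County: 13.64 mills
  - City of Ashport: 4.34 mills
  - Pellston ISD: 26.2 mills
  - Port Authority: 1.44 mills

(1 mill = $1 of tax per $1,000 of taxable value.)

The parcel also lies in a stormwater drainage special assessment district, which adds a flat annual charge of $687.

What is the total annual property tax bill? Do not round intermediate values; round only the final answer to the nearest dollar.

Assessed value = $1,841,896 × 0.94 = $1,731,382.24
Larchfield County: ($1,731,382.24 − $12,000) × 0.01364 = $1,719,382.24 × 0.01364 = $23,452.3737536
City of Ashport: $1,731,382.24 × 0.00434 = $7,514.1989216
Pellston ISD: ($1,731,382.24 − $12,000) × 0.0262 = $1,719,382.24 × 0.0262 = $45,047.814688
Port Authority: ($1,731,382.24 − $12,000) × 0.00144 = $1,719,382.24 × 0.00144 = $2,475.9104256
Levies subtotal = $78,490.2977888
Total = $78,490.2977888 + $687 = $79,177.2977888

$79,177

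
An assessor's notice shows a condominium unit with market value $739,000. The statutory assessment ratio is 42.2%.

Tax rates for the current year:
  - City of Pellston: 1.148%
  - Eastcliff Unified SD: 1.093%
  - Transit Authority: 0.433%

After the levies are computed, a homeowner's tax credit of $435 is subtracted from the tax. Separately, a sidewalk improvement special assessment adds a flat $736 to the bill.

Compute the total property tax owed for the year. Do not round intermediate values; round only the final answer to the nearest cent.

$8,640.08

Assessed value = $739,000 × 0.422 = $311,858
City of Pellston: $311,858 × 0.01148 = $3,580.12984
Eastcliff Unified SD: $311,858 × 0.01093 = $3,408.60794
Transit Authority: $311,858 × 0.00433 = $1,350.34514
Levies subtotal = $8,339.08292
After credit = $8,339.08292 − $435 = $7,904.08292
Total = $7,904.08292 + $736 = $8,640.08292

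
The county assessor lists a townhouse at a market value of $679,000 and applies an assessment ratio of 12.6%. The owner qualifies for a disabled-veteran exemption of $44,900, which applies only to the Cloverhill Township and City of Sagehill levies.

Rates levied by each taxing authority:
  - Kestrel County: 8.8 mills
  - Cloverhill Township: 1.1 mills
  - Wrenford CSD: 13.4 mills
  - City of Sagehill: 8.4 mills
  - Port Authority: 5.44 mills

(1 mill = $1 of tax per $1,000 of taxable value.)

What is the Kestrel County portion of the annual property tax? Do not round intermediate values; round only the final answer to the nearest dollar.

$753

Assessed value = $679,000 × 0.126 = $85,554
Kestrel County taxable value = $85,554 (exemption does not apply)
Kestrel County levy = $85,554 × 0.0088 = $752.8752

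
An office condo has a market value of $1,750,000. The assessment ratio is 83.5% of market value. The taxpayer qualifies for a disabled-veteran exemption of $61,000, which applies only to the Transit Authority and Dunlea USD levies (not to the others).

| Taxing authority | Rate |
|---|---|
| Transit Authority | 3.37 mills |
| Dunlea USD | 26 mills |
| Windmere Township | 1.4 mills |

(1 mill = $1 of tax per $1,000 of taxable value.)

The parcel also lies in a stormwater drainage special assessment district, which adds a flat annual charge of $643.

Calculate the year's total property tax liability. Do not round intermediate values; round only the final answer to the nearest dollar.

$43,814

Assessed value = $1,750,000 × 0.835 = $1,461,250
Transit Authority: ($1,461,250 − $61,000) × 0.00337 = $1,400,250 × 0.00337 = $4,718.8425
Dunlea USD: ($1,461,250 − $61,000) × 0.026 = $1,400,250 × 0.026 = $36,406.5
Windmere Township: $1,461,250 × 0.0014 = $2,045.75
Levies subtotal = $43,171.0925
Total = $43,171.0925 + $643 = $43,814.0925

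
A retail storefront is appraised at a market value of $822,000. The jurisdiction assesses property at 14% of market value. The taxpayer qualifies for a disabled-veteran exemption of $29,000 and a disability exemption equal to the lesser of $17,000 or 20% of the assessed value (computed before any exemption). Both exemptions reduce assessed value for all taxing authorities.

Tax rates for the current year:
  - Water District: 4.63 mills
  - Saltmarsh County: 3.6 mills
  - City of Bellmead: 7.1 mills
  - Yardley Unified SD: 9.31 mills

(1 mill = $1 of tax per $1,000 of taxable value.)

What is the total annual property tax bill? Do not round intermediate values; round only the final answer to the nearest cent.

Assessed value = $822,000 × 0.14 = $115,080
Disability exemption = min($17,000, 20% × $115,080) = min($17,000, $23,016) = $17,000 (dollar cap binds)
Taxable value = $115,080 − $29,000 − $17,000 = $69,080
Water District: $69,080 × 0.00463 = $319.8404
Saltmarsh County: $69,080 × 0.0036 = $248.688
City of Bellmead: $69,080 × 0.0071 = $490.468
Yardley Unified SD: $69,080 × 0.00931 = $643.1348
Total = $1,702.1312

$1,702.13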